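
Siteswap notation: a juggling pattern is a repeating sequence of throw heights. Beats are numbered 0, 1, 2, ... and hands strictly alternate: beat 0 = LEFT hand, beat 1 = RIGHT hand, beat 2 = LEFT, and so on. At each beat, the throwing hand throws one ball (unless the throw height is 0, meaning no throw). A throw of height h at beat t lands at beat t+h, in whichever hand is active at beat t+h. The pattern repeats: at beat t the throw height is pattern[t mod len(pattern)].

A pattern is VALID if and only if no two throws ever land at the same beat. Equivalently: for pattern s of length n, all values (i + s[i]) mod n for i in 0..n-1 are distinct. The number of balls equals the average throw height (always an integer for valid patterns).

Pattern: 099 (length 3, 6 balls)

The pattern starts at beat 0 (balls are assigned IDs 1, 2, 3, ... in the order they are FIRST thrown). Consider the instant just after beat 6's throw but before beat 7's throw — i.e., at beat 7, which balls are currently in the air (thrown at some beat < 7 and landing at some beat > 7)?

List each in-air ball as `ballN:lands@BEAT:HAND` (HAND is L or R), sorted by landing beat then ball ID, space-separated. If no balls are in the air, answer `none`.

Answer: ball1:lands@10:L ball2:lands@11:R ball3:lands@13:R ball4:lands@14:L

Derivation:
Beat 1 (R): throw ball1 h=9 -> lands@10:L; in-air after throw: [b1@10:L]
Beat 2 (L): throw ball2 h=9 -> lands@11:R; in-air after throw: [b1@10:L b2@11:R]
Beat 4 (L): throw ball3 h=9 -> lands@13:R; in-air after throw: [b1@10:L b2@11:R b3@13:R]
Beat 5 (R): throw ball4 h=9 -> lands@14:L; in-air after throw: [b1@10:L b2@11:R b3@13:R b4@14:L]
Beat 7 (R): throw ball5 h=9 -> lands@16:L; in-air after throw: [b1@10:L b2@11:R b3@13:R b4@14:L b5@16:L]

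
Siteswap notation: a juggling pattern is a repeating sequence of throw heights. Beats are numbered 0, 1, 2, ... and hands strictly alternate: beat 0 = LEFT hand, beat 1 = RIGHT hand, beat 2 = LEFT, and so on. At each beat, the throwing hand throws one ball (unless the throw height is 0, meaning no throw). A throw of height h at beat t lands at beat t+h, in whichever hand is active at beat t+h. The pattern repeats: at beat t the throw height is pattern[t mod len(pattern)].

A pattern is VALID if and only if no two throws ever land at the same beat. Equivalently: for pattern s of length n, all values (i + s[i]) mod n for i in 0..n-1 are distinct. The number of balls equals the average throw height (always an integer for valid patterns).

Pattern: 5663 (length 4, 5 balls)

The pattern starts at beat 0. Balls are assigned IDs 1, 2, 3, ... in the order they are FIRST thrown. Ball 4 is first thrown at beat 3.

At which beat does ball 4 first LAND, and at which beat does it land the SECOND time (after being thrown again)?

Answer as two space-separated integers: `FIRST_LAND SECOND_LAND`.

Answer: 6 12

Derivation:
Beat 0 (L): throw ball1 h=5 -> lands@5:R; in-air after throw: [b1@5:R]
Beat 1 (R): throw ball2 h=6 -> lands@7:R; in-air after throw: [b1@5:R b2@7:R]
Beat 2 (L): throw ball3 h=6 -> lands@8:L; in-air after throw: [b1@5:R b2@7:R b3@8:L]
Beat 3 (R): throw ball4 h=3 -> lands@6:L; in-air after throw: [b1@5:R b4@6:L b2@7:R b3@8:L]
Beat 4 (L): throw ball5 h=5 -> lands@9:R; in-air after throw: [b1@5:R b4@6:L b2@7:R b3@8:L b5@9:R]
Beat 5 (R): throw ball1 h=6 -> lands@11:R; in-air after throw: [b4@6:L b2@7:R b3@8:L b5@9:R b1@11:R]
Beat 6 (L): throw ball4 h=6 -> lands@12:L; in-air after throw: [b2@7:R b3@8:L b5@9:R b1@11:R b4@12:L]
Beat 7 (R): throw ball2 h=3 -> lands@10:L; in-air after throw: [b3@8:L b5@9:R b2@10:L b1@11:R b4@12:L]
Beat 8 (L): throw ball3 h=5 -> lands@13:R; in-air after throw: [b5@9:R b2@10:L b1@11:R b4@12:L b3@13:R]
Beat 9 (R): throw ball5 h=6 -> lands@15:R; in-air after throw: [b2@10:L b1@11:R b4@12:L b3@13:R b5@15:R]
Beat 10 (L): throw ball2 h=6 -> lands@16:L; in-air after throw: [b1@11:R b4@12:L b3@13:R b5@15:R b2@16:L]
Beat 11 (R): throw ball1 h=3 -> lands@14:L; in-air after throw: [b4@12:L b3@13:R b1@14:L b5@15:R b2@16:L]
Beat 12 (L): throw ball4 h=5 -> lands@17:R; in-air after throw: [b3@13:R b1@14:L b5@15:R b2@16:L b4@17:R]
Ball 4: thrown@3 h=3 -> first land @6; rethrown@6 h=6 -> second land @12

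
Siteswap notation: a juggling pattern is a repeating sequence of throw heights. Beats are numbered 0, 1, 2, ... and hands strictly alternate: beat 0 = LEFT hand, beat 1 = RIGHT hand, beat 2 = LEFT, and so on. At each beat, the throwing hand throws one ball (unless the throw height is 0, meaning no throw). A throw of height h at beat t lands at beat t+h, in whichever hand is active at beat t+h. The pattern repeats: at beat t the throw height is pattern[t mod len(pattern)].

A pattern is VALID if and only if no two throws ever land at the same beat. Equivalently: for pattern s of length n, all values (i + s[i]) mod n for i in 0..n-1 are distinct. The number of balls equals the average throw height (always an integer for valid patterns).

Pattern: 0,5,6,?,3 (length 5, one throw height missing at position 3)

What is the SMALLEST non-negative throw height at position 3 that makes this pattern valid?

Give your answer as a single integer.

Answer: 1

Derivation:
i=0: (0 + 0) mod 5 = 0
i=1: (1 + 5) mod 5 = 1
i=2: (2 + 6) mod 5 = 3
i=3: s[i]=? (unknown)
i=4: (4 + 3) mod 5 = 2
Known residues: [0, 1, 2, 3]; need a permutation of 0..4, so missing residue r = 4
Need (3 + s) mod 5 = 4; smallest s = (4 - 3) mod 5 = 1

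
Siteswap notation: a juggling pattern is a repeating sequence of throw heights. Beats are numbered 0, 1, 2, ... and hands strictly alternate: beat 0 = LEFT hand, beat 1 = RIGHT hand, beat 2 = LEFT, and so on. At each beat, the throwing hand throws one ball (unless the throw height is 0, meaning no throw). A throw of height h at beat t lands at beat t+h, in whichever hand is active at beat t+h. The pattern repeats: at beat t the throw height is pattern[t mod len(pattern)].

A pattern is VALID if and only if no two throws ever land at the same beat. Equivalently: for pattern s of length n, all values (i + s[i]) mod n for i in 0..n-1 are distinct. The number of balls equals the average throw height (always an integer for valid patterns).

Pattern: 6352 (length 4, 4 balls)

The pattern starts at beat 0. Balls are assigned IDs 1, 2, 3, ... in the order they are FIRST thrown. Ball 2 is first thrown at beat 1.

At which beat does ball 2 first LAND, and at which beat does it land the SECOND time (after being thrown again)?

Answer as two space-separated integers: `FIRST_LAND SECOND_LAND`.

Beat 0 (L): throw ball1 h=6 -> lands@6:L; in-air after throw: [b1@6:L]
Beat 1 (R): throw ball2 h=3 -> lands@4:L; in-air after throw: [b2@4:L b1@6:L]
Beat 2 (L): throw ball3 h=5 -> lands@7:R; in-air after throw: [b2@4:L b1@6:L b3@7:R]
Beat 3 (R): throw ball4 h=2 -> lands@5:R; in-air after throw: [b2@4:L b4@5:R b1@6:L b3@7:R]
Beat 4 (L): throw ball2 h=6 -> lands@10:L; in-air after throw: [b4@5:R b1@6:L b3@7:R b2@10:L]
Beat 5 (R): throw ball4 h=3 -> lands@8:L; in-air after throw: [b1@6:L b3@7:R b4@8:L b2@10:L]
Beat 6 (L): throw ball1 h=5 -> lands@11:R; in-air after throw: [b3@7:R b4@8:L b2@10:L b1@11:R]
Beat 7 (R): throw ball3 h=2 -> lands@9:R; in-air after throw: [b4@8:L b3@9:R b2@10:L b1@11:R]
Beat 8 (L): throw ball4 h=6 -> lands@14:L; in-air after throw: [b3@9:R b2@10:L b1@11:R b4@14:L]
Beat 9 (R): throw ball3 h=3 -> lands@12:L; in-air after throw: [b2@10:L b1@11:R b3@12:L b4@14:L]
Beat 10 (L): throw ball2 h=5 -> lands@15:R; in-air after throw: [b1@11:R b3@12:L b4@14:L b2@15:R]
Ball 2: thrown@1 h=3 -> first land @4; rethrown@4 h=6 -> second land @10

Answer: 4 10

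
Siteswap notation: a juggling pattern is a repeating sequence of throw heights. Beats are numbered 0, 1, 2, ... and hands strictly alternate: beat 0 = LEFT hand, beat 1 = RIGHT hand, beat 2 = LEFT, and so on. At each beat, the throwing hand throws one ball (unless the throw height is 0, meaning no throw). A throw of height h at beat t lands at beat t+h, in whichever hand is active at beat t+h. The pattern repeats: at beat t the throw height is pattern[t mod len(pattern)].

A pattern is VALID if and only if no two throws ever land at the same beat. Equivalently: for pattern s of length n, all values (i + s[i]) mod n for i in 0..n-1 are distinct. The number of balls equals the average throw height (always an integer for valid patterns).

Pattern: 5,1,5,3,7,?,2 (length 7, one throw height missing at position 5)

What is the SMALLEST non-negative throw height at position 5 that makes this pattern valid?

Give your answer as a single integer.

Answer: 5

Derivation:
i=0: (0 + 5) mod 7 = 5
i=1: (1 + 1) mod 7 = 2
i=2: (2 + 5) mod 7 = 0
i=3: (3 + 3) mod 7 = 6
i=4: (4 + 7) mod 7 = 4
i=5: s[i]=? (unknown)
i=6: (6 + 2) mod 7 = 1
Known residues: [0, 1, 2, 4, 5, 6]; need a permutation of 0..6, so missing residue r = 3
Need (5 + s) mod 7 = 3; smallest s = (3 - 5) mod 7 = 5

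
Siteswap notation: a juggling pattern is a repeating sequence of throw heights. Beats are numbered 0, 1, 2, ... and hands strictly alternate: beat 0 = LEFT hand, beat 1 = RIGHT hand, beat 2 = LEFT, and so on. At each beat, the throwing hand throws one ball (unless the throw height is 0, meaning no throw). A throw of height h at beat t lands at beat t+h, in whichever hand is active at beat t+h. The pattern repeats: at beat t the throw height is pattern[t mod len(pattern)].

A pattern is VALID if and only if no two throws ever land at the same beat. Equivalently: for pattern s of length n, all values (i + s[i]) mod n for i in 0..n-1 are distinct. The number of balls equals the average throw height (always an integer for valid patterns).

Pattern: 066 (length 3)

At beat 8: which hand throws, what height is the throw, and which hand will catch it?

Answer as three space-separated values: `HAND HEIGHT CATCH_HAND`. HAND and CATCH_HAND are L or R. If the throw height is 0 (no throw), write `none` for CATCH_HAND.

Answer: L 6 L

Derivation:
Beat 8: 8 mod 2 = 0, so hand = L
Throw height = pattern[8 mod 3] = pattern[2] = 6
Lands at beat 8+6=14, 14 mod 2 = 0, so catch hand = L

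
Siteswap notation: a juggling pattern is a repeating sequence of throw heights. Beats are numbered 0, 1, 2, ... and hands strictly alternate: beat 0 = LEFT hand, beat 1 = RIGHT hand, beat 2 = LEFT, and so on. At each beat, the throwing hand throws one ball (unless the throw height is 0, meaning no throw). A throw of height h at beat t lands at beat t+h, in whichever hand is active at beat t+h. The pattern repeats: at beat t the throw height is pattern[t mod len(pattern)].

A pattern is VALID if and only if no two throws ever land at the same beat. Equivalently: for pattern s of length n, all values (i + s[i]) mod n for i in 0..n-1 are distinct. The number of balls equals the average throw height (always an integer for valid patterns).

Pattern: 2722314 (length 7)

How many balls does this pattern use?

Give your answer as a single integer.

Pattern = [2, 7, 2, 2, 3, 1, 4], length n = 7
  position 0: throw height = 2, running sum = 2
  position 1: throw height = 7, running sum = 9
  position 2: throw height = 2, running sum = 11
  position 3: throw height = 2, running sum = 13
  position 4: throw height = 3, running sum = 16
  position 5: throw height = 1, running sum = 17
  position 6: throw height = 4, running sum = 21
Total sum = 21; balls = sum / n = 21 / 7 = 3

Answer: 3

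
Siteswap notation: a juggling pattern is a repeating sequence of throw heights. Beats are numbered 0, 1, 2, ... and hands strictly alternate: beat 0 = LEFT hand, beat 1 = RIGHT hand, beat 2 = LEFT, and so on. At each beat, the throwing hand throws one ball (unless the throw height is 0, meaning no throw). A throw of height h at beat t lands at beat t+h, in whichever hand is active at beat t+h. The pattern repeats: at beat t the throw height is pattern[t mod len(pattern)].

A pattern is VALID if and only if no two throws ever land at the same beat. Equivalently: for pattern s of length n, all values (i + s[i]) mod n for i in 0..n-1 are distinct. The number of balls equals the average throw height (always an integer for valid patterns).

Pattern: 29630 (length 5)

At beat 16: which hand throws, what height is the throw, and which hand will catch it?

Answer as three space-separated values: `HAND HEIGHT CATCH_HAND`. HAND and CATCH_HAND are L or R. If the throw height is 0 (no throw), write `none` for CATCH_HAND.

Beat 16: 16 mod 2 = 0, so hand = L
Throw height = pattern[16 mod 5] = pattern[1] = 9
Lands at beat 16+9=25, 25 mod 2 = 1, so catch hand = R

Answer: L 9 R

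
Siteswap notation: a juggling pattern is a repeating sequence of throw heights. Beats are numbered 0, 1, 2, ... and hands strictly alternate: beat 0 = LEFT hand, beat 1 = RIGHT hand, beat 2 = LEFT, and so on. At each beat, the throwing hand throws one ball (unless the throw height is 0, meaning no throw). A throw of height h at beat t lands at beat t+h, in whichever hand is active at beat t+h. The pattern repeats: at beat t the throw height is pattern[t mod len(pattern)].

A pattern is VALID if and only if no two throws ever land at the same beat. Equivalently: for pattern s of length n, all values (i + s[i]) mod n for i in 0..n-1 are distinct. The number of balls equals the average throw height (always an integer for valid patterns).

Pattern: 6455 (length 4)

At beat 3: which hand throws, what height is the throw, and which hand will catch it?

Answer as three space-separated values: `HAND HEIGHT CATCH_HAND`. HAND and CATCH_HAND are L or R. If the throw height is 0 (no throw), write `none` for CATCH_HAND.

Answer: R 5 L

Derivation:
Beat 3: 3 mod 2 = 1, so hand = R
Throw height = pattern[3 mod 4] = pattern[3] = 5
Lands at beat 3+5=8, 8 mod 2 = 0, so catch hand = L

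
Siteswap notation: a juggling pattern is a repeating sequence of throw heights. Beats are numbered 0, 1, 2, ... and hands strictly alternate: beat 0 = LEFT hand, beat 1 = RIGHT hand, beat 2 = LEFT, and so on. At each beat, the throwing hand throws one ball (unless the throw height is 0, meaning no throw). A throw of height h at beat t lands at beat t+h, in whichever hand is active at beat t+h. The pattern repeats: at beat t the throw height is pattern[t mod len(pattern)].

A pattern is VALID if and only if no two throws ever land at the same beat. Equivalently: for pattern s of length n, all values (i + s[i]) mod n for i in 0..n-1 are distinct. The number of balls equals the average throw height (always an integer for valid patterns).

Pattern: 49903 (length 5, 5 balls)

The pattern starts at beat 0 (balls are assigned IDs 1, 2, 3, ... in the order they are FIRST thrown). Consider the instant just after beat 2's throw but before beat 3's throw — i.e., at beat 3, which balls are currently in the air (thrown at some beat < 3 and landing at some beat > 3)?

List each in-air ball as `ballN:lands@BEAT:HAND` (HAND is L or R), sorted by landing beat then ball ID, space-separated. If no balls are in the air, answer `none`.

Beat 0 (L): throw ball1 h=4 -> lands@4:L; in-air after throw: [b1@4:L]
Beat 1 (R): throw ball2 h=9 -> lands@10:L; in-air after throw: [b1@4:L b2@10:L]
Beat 2 (L): throw ball3 h=9 -> lands@11:R; in-air after throw: [b1@4:L b2@10:L b3@11:R]

Answer: ball1:lands@4:L ball2:lands@10:L ball3:lands@11:R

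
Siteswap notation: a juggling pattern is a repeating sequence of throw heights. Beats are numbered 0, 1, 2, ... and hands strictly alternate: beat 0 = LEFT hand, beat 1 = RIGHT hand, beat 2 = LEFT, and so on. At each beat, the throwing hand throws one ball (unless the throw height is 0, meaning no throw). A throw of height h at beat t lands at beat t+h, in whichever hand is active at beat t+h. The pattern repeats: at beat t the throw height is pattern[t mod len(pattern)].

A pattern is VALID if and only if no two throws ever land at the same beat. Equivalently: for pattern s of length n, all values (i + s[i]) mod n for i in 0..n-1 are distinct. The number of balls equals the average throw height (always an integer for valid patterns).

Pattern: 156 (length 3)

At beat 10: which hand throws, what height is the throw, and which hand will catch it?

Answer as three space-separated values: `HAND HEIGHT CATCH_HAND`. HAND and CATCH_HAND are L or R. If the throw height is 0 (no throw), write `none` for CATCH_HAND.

Beat 10: 10 mod 2 = 0, so hand = L
Throw height = pattern[10 mod 3] = pattern[1] = 5
Lands at beat 10+5=15, 15 mod 2 = 1, so catch hand = R

Answer: L 5 R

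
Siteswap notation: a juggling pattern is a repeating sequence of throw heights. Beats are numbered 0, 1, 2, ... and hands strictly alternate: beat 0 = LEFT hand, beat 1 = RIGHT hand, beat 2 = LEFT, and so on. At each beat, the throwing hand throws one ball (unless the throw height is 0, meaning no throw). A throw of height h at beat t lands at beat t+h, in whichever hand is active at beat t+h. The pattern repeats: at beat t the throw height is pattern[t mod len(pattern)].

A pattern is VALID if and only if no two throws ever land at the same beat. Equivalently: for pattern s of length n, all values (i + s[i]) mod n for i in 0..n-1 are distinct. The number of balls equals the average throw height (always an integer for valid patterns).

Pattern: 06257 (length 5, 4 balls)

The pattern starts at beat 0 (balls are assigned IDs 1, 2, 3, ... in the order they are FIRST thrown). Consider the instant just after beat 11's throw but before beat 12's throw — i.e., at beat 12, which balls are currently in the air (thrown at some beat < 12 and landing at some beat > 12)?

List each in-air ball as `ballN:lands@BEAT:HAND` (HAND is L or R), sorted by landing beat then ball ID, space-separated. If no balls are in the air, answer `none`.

Beat 1 (R): throw ball1 h=6 -> lands@7:R; in-air after throw: [b1@7:R]
Beat 2 (L): throw ball2 h=2 -> lands@4:L; in-air after throw: [b2@4:L b1@7:R]
Beat 3 (R): throw ball3 h=5 -> lands@8:L; in-air after throw: [b2@4:L b1@7:R b3@8:L]
Beat 4 (L): throw ball2 h=7 -> lands@11:R; in-air after throw: [b1@7:R b3@8:L b2@11:R]
Beat 6 (L): throw ball4 h=6 -> lands@12:L; in-air after throw: [b1@7:R b3@8:L b2@11:R b4@12:L]
Beat 7 (R): throw ball1 h=2 -> lands@9:R; in-air after throw: [b3@8:L b1@9:R b2@11:R b4@12:L]
Beat 8 (L): throw ball3 h=5 -> lands@13:R; in-air after throw: [b1@9:R b2@11:R b4@12:L b3@13:R]
Beat 9 (R): throw ball1 h=7 -> lands@16:L; in-air after throw: [b2@11:R b4@12:L b3@13:R b1@16:L]
Beat 11 (R): throw ball2 h=6 -> lands@17:R; in-air after throw: [b4@12:L b3@13:R b1@16:L b2@17:R]
Beat 12 (L): throw ball4 h=2 -> lands@14:L; in-air after throw: [b3@13:R b4@14:L b1@16:L b2@17:R]

Answer: ball3:lands@13:R ball1:lands@16:L ball2:lands@17:R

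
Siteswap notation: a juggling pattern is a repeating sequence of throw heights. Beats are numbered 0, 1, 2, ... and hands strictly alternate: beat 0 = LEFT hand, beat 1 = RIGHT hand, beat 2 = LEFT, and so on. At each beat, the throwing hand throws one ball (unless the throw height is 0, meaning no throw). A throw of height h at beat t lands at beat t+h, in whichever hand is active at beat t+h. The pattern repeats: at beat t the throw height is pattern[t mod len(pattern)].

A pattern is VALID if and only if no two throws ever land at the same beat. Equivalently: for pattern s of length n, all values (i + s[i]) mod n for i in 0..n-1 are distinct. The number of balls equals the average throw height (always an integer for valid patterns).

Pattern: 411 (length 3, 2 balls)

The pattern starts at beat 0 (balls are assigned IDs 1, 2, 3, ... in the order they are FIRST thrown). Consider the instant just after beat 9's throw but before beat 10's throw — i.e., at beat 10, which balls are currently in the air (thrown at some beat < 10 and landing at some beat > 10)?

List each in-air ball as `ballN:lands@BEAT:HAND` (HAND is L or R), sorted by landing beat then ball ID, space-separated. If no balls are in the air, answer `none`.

Answer: ball2:lands@13:R

Derivation:
Beat 0 (L): throw ball1 h=4 -> lands@4:L; in-air after throw: [b1@4:L]
Beat 1 (R): throw ball2 h=1 -> lands@2:L; in-air after throw: [b2@2:L b1@4:L]
Beat 2 (L): throw ball2 h=1 -> lands@3:R; in-air after throw: [b2@3:R b1@4:L]
Beat 3 (R): throw ball2 h=4 -> lands@7:R; in-air after throw: [b1@4:L b2@7:R]
Beat 4 (L): throw ball1 h=1 -> lands@5:R; in-air after throw: [b1@5:R b2@7:R]
Beat 5 (R): throw ball1 h=1 -> lands@6:L; in-air after throw: [b1@6:L b2@7:R]
Beat 6 (L): throw ball1 h=4 -> lands@10:L; in-air after throw: [b2@7:R b1@10:L]
Beat 7 (R): throw ball2 h=1 -> lands@8:L; in-air after throw: [b2@8:L b1@10:L]
Beat 8 (L): throw ball2 h=1 -> lands@9:R; in-air after throw: [b2@9:R b1@10:L]
Beat 9 (R): throw ball2 h=4 -> lands@13:R; in-air after throw: [b1@10:L b2@13:R]
Beat 10 (L): throw ball1 h=1 -> lands@11:R; in-air after throw: [b1@11:R b2@13:R]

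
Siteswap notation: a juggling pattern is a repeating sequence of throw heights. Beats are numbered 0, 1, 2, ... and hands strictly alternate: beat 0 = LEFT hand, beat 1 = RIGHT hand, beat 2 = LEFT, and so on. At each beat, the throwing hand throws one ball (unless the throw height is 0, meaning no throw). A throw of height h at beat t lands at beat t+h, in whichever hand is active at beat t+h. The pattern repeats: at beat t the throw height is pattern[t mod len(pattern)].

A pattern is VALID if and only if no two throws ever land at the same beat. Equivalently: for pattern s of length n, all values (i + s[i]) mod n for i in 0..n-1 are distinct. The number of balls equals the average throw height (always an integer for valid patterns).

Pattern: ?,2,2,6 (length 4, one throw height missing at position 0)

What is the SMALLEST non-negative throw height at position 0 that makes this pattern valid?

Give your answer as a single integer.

i=0: s[i]=? (unknown)
i=1: (1 + 2) mod 4 = 3
i=2: (2 + 2) mod 4 = 0
i=3: (3 + 6) mod 4 = 1
Known residues: [0, 1, 3]; need a permutation of 0..3, so missing residue r = 2
Need (0 + s) mod 4 = 2; smallest s = (2 - 0) mod 4 = 2

Answer: 2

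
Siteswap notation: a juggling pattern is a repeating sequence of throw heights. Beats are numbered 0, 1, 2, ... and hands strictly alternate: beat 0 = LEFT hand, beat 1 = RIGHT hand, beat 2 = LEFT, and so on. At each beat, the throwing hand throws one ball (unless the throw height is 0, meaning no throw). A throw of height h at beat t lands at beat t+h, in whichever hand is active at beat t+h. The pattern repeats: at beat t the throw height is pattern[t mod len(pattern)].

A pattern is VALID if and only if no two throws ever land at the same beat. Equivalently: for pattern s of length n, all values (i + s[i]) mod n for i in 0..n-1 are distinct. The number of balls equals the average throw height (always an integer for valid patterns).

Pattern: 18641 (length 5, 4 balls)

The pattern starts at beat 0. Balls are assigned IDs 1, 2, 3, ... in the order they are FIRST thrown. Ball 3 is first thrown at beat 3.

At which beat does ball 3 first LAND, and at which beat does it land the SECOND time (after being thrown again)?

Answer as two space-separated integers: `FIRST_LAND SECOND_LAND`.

Beat 0 (L): throw ball1 h=1 -> lands@1:R; in-air after throw: [b1@1:R]
Beat 1 (R): throw ball1 h=8 -> lands@9:R; in-air after throw: [b1@9:R]
Beat 2 (L): throw ball2 h=6 -> lands@8:L; in-air after throw: [b2@8:L b1@9:R]
Beat 3 (R): throw ball3 h=4 -> lands@7:R; in-air after throw: [b3@7:R b2@8:L b1@9:R]
Beat 4 (L): throw ball4 h=1 -> lands@5:R; in-air after throw: [b4@5:R b3@7:R b2@8:L b1@9:R]
Beat 5 (R): throw ball4 h=1 -> lands@6:L; in-air after throw: [b4@6:L b3@7:R b2@8:L b1@9:R]
Beat 6 (L): throw ball4 h=8 -> lands@14:L; in-air after throw: [b3@7:R b2@8:L b1@9:R b4@14:L]
Beat 7 (R): throw ball3 h=6 -> lands@13:R; in-air after throw: [b2@8:L b1@9:R b3@13:R b4@14:L]
Beat 8 (L): throw ball2 h=4 -> lands@12:L; in-air after throw: [b1@9:R b2@12:L b3@13:R b4@14:L]
Beat 9 (R): throw ball1 h=1 -> lands@10:L; in-air after throw: [b1@10:L b2@12:L b3@13:R b4@14:L]
Beat 10 (L): throw ball1 h=1 -> lands@11:R; in-air after throw: [b1@11:R b2@12:L b3@13:R b4@14:L]
Beat 11 (R): throw ball1 h=8 -> lands@19:R; in-air after throw: [b2@12:L b3@13:R b4@14:L b1@19:R]
Beat 12 (L): throw ball2 h=6 -> lands@18:L; in-air after throw: [b3@13:R b4@14:L b2@18:L b1@19:R]
Beat 13 (R): throw ball3 h=4 -> lands@17:R; in-air after throw: [b4@14:L b3@17:R b2@18:L b1@19:R]
Ball 3: thrown@3 h=4 -> first land @7; rethrown@7 h=6 -> second land @13

Answer: 7 13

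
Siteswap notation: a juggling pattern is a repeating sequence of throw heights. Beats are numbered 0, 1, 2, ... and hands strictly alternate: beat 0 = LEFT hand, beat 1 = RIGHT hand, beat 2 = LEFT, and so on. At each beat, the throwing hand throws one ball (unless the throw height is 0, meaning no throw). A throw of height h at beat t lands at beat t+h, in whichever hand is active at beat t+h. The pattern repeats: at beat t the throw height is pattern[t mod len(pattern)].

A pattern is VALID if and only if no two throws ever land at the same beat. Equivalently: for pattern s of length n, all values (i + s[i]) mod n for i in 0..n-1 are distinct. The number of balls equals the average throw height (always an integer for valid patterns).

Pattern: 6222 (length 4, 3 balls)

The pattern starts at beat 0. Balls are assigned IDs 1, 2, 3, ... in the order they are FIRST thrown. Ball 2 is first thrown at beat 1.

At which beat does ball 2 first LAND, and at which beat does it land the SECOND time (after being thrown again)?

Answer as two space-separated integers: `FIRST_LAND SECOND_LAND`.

Answer: 3 5

Derivation:
Beat 0 (L): throw ball1 h=6 -> lands@6:L; in-air after throw: [b1@6:L]
Beat 1 (R): throw ball2 h=2 -> lands@3:R; in-air after throw: [b2@3:R b1@6:L]
Beat 2 (L): throw ball3 h=2 -> lands@4:L; in-air after throw: [b2@3:R b3@4:L b1@6:L]
Beat 3 (R): throw ball2 h=2 -> lands@5:R; in-air after throw: [b3@4:L b2@5:R b1@6:L]
Beat 4 (L): throw ball3 h=6 -> lands@10:L; in-air after throw: [b2@5:R b1@6:L b3@10:L]
Beat 5 (R): throw ball2 h=2 -> lands@7:R; in-air after throw: [b1@6:L b2@7:R b3@10:L]
Ball 2: thrown@1 h=2 -> first land @3; rethrown@3 h=2 -> second land @5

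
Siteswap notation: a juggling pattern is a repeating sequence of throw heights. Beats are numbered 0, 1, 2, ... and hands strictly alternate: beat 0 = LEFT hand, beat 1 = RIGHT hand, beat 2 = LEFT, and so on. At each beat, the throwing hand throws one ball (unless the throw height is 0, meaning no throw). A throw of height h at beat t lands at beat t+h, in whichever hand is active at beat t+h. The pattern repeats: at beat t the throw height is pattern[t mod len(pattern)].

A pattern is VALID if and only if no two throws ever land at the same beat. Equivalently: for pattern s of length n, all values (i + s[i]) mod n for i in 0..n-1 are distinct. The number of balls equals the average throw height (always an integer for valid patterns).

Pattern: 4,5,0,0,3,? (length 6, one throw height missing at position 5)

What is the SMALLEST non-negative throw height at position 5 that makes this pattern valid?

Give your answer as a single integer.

Answer: 0

Derivation:
i=0: (0 + 4) mod 6 = 4
i=1: (1 + 5) mod 6 = 0
i=2: (2 + 0) mod 6 = 2
i=3: (3 + 0) mod 6 = 3
i=4: (4 + 3) mod 6 = 1
i=5: s[i]=? (unknown)
Known residues: [0, 1, 2, 3, 4]; need a permutation of 0..5, so missing residue r = 5
Need (5 + s) mod 6 = 5; smallest s = (5 - 5) mod 6 = 0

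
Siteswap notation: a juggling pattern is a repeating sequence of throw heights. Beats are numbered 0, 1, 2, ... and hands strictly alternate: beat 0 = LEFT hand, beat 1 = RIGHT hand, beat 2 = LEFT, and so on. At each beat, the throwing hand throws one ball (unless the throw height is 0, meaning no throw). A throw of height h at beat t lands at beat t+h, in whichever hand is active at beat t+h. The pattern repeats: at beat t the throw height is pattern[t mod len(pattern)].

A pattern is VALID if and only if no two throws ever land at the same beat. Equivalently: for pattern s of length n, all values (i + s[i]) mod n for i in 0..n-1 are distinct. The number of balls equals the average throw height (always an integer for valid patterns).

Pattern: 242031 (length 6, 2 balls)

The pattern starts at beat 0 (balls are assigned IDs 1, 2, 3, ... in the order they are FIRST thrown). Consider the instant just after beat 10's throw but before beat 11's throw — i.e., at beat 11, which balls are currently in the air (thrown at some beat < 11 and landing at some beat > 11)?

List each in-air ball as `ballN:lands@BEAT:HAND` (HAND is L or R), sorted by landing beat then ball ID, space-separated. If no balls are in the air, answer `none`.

Beat 0 (L): throw ball1 h=2 -> lands@2:L; in-air after throw: [b1@2:L]
Beat 1 (R): throw ball2 h=4 -> lands@5:R; in-air after throw: [b1@2:L b2@5:R]
Beat 2 (L): throw ball1 h=2 -> lands@4:L; in-air after throw: [b1@4:L b2@5:R]
Beat 4 (L): throw ball1 h=3 -> lands@7:R; in-air after throw: [b2@5:R b1@7:R]
Beat 5 (R): throw ball2 h=1 -> lands@6:L; in-air after throw: [b2@6:L b1@7:R]
Beat 6 (L): throw ball2 h=2 -> lands@8:L; in-air after throw: [b1@7:R b2@8:L]
Beat 7 (R): throw ball1 h=4 -> lands@11:R; in-air after throw: [b2@8:L b1@11:R]
Beat 8 (L): throw ball2 h=2 -> lands@10:L; in-air after throw: [b2@10:L b1@11:R]
Beat 10 (L): throw ball2 h=3 -> lands@13:R; in-air after throw: [b1@11:R b2@13:R]
Beat 11 (R): throw ball1 h=1 -> lands@12:L; in-air after throw: [b1@12:L b2@13:R]

Answer: ball2:lands@13:R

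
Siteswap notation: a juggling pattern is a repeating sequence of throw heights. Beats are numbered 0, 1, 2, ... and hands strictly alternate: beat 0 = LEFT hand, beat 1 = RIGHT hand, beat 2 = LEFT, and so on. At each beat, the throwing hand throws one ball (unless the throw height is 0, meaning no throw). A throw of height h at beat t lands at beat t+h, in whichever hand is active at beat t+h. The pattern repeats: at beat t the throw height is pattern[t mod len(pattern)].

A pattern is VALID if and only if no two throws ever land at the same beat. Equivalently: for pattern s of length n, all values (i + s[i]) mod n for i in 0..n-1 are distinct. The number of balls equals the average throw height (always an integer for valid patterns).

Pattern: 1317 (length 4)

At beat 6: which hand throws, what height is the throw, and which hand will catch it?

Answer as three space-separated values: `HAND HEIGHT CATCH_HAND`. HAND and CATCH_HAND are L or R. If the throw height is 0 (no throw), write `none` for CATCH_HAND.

Answer: L 1 R

Derivation:
Beat 6: 6 mod 2 = 0, so hand = L
Throw height = pattern[6 mod 4] = pattern[2] = 1
Lands at beat 6+1=7, 7 mod 2 = 1, so catch hand = R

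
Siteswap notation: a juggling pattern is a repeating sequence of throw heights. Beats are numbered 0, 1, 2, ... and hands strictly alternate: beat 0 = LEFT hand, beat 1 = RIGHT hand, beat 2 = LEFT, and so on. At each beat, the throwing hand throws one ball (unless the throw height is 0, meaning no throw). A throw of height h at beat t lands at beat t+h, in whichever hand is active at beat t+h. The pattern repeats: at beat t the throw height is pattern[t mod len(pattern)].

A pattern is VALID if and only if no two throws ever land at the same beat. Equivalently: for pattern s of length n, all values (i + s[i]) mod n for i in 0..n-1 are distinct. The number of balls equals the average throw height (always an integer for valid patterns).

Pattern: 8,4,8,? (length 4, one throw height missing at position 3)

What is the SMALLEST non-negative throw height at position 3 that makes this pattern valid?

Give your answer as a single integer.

Answer: 0

Derivation:
i=0: (0 + 8) mod 4 = 0
i=1: (1 + 4) mod 4 = 1
i=2: (2 + 8) mod 4 = 2
i=3: s[i]=? (unknown)
Known residues: [0, 1, 2]; need a permutation of 0..3, so missing residue r = 3
Need (3 + s) mod 4 = 3; smallest s = (3 - 3) mod 4 = 0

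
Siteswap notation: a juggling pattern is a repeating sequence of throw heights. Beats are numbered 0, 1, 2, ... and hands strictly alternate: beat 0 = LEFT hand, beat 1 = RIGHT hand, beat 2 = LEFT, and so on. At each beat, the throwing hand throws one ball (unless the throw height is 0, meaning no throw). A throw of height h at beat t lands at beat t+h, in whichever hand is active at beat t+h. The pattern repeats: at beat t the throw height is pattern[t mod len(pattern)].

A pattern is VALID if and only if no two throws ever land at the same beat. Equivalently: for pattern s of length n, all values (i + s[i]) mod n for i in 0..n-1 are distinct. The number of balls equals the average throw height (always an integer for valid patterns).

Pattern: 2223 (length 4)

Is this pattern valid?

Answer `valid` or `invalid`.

i=0: (i + s[i]) mod n = (0 + 2) mod 4 = 2
i=1: (i + s[i]) mod n = (1 + 2) mod 4 = 3
i=2: (i + s[i]) mod n = (2 + 2) mod 4 = 0
i=3: (i + s[i]) mod n = (3 + 3) mod 4 = 2
Residues: [2, 3, 0, 2], distinct: False

Answer: invalid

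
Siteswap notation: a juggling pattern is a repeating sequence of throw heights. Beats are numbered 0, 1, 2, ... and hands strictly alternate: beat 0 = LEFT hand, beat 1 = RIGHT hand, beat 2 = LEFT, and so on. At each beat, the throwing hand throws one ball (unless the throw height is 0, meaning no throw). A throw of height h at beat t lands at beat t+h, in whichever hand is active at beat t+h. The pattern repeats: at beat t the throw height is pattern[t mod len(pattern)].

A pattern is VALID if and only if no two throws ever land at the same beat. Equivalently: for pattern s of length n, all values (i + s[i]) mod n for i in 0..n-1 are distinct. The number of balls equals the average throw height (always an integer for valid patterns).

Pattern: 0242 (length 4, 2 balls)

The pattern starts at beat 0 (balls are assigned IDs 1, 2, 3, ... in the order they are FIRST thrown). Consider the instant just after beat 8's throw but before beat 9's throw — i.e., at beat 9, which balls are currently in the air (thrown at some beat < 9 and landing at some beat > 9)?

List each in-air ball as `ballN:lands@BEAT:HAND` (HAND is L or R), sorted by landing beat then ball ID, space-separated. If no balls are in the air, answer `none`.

Answer: ball2:lands@10:L

Derivation:
Beat 1 (R): throw ball1 h=2 -> lands@3:R; in-air after throw: [b1@3:R]
Beat 2 (L): throw ball2 h=4 -> lands@6:L; in-air after throw: [b1@3:R b2@6:L]
Beat 3 (R): throw ball1 h=2 -> lands@5:R; in-air after throw: [b1@5:R b2@6:L]
Beat 5 (R): throw ball1 h=2 -> lands@7:R; in-air after throw: [b2@6:L b1@7:R]
Beat 6 (L): throw ball2 h=4 -> lands@10:L; in-air after throw: [b1@7:R b2@10:L]
Beat 7 (R): throw ball1 h=2 -> lands@9:R; in-air after throw: [b1@9:R b2@10:L]
Beat 9 (R): throw ball1 h=2 -> lands@11:R; in-air after throw: [b2@10:L b1@11:R]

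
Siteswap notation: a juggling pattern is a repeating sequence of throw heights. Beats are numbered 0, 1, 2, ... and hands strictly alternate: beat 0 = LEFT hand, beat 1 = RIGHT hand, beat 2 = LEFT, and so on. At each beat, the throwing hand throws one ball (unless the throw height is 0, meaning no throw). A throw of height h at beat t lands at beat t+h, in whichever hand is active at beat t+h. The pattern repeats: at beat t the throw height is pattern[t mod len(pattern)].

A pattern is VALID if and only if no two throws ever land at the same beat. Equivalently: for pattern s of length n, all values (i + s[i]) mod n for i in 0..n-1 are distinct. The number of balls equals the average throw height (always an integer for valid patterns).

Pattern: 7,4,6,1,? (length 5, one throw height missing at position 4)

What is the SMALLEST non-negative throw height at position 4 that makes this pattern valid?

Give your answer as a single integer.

i=0: (0 + 7) mod 5 = 2
i=1: (1 + 4) mod 5 = 0
i=2: (2 + 6) mod 5 = 3
i=3: (3 + 1) mod 5 = 4
i=4: s[i]=? (unknown)
Known residues: [0, 2, 3, 4]; need a permutation of 0..4, so missing residue r = 1
Need (4 + s) mod 5 = 1; smallest s = (1 - 4) mod 5 = 2

Answer: 2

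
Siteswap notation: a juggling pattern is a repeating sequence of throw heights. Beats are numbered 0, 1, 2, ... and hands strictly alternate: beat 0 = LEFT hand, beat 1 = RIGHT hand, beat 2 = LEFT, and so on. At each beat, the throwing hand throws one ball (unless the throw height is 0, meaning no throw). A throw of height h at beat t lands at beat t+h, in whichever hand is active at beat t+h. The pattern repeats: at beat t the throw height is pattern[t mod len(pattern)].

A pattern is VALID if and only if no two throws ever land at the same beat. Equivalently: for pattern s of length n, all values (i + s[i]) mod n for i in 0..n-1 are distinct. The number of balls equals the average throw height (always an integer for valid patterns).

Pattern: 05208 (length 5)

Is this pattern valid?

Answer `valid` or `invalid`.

i=0: (i + s[i]) mod n = (0 + 0) mod 5 = 0
i=1: (i + s[i]) mod n = (1 + 5) mod 5 = 1
i=2: (i + s[i]) mod n = (2 + 2) mod 5 = 4
i=3: (i + s[i]) mod n = (3 + 0) mod 5 = 3
i=4: (i + s[i]) mod n = (4 + 8) mod 5 = 2
Residues: [0, 1, 4, 3, 2], distinct: True

Answer: valid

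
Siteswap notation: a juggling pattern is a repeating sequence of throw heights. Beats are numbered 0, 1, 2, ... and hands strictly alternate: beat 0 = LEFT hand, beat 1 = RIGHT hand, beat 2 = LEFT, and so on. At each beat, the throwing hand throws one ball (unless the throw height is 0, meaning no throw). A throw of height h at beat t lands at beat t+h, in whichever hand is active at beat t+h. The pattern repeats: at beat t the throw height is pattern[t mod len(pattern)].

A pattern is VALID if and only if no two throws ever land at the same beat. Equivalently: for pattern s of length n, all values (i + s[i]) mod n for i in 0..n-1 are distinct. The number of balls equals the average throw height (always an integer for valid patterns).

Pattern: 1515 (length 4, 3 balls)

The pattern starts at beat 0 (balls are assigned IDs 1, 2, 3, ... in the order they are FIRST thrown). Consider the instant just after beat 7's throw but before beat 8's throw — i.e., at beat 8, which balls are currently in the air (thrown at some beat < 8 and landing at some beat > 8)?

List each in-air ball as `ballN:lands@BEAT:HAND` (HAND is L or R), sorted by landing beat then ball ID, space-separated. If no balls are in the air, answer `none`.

Beat 0 (L): throw ball1 h=1 -> lands@1:R; in-air after throw: [b1@1:R]
Beat 1 (R): throw ball1 h=5 -> lands@6:L; in-air after throw: [b1@6:L]
Beat 2 (L): throw ball2 h=1 -> lands@3:R; in-air after throw: [b2@3:R b1@6:L]
Beat 3 (R): throw ball2 h=5 -> lands@8:L; in-air after throw: [b1@6:L b2@8:L]
Beat 4 (L): throw ball3 h=1 -> lands@5:R; in-air after throw: [b3@5:R b1@6:L b2@8:L]
Beat 5 (R): throw ball3 h=5 -> lands@10:L; in-air after throw: [b1@6:L b2@8:L b3@10:L]
Beat 6 (L): throw ball1 h=1 -> lands@7:R; in-air after throw: [b1@7:R b2@8:L b3@10:L]
Beat 7 (R): throw ball1 h=5 -> lands@12:L; in-air after throw: [b2@8:L b3@10:L b1@12:L]
Beat 8 (L): throw ball2 h=1 -> lands@9:R; in-air after throw: [b2@9:R b3@10:L b1@12:L]

Answer: ball3:lands@10:L ball1:lands@12:L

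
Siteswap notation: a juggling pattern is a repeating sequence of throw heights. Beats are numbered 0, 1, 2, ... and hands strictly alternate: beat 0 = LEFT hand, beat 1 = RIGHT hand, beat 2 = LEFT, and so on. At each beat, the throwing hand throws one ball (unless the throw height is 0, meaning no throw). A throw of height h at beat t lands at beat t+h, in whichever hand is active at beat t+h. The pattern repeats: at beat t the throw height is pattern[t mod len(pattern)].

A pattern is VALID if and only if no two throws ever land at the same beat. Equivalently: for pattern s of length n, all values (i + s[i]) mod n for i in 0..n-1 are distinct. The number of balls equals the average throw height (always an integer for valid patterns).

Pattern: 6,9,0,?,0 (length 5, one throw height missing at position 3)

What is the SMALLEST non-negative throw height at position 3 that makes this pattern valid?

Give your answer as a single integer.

Answer: 0

Derivation:
i=0: (0 + 6) mod 5 = 1
i=1: (1 + 9) mod 5 = 0
i=2: (2 + 0) mod 5 = 2
i=3: s[i]=? (unknown)
i=4: (4 + 0) mod 5 = 4
Known residues: [0, 1, 2, 4]; need a permutation of 0..4, so missing residue r = 3
Need (3 + s) mod 5 = 3; smallest s = (3 - 3) mod 5 = 0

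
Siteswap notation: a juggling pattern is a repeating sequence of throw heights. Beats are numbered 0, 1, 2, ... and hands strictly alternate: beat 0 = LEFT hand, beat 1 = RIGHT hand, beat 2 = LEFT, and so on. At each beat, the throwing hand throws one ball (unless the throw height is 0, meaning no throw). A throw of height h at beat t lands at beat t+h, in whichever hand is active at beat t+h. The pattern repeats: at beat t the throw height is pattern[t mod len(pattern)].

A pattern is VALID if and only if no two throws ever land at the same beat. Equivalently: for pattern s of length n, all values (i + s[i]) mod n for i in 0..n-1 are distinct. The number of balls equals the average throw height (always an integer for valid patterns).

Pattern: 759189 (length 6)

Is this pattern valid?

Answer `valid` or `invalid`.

Answer: invalid

Derivation:
i=0: (i + s[i]) mod n = (0 + 7) mod 6 = 1
i=1: (i + s[i]) mod n = (1 + 5) mod 6 = 0
i=2: (i + s[i]) mod n = (2 + 9) mod 6 = 5
i=3: (i + s[i]) mod n = (3 + 1) mod 6 = 4
i=4: (i + s[i]) mod n = (4 + 8) mod 6 = 0
i=5: (i + s[i]) mod n = (5 + 9) mod 6 = 2
Residues: [1, 0, 5, 4, 0, 2], distinct: False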